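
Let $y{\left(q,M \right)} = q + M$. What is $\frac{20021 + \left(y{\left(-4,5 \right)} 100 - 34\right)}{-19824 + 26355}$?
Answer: $\frac{20087}{6531} \approx 3.0756$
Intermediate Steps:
$y{\left(q,M \right)} = M + q$
$\frac{20021 + \left(y{\left(-4,5 \right)} 100 - 34\right)}{-19824 + 26355} = \frac{20021 - \left(34 - \left(5 - 4\right) 100\right)}{-19824 + 26355} = \frac{20021 + \left(1 \cdot 100 - 34\right)}{6531} = \left(20021 + \left(100 - 34\right)\right) \frac{1}{6531} = \left(20021 + 66\right) \frac{1}{6531} = 20087 \cdot \frac{1}{6531} = \frac{20087}{6531}$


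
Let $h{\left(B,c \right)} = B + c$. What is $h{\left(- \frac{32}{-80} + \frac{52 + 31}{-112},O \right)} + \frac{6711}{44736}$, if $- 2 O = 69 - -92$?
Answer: $- \frac{42114277}{521920} \approx -80.691$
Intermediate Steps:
$O = - \frac{161}{2}$ ($O = - \frac{69 - -92}{2} = - \frac{69 + 92}{2} = \left(- \frac{1}{2}\right) 161 = - \frac{161}{2} \approx -80.5$)
$h{\left(- \frac{32}{-80} + \frac{52 + 31}{-112},O \right)} + \frac{6711}{44736} = \left(\left(- \frac{32}{-80} + \frac{52 + 31}{-112}\right) - \frac{161}{2}\right) + \frac{6711}{44736} = \left(\left(\left(-32\right) \left(- \frac{1}{80}\right) + 83 \left(- \frac{1}{112}\right)\right) - \frac{161}{2}\right) + 6711 \cdot \frac{1}{44736} = \left(\left(\frac{2}{5} - \frac{83}{112}\right) - \frac{161}{2}\right) + \frac{2237}{14912} = \left(- \frac{191}{560} - \frac{161}{2}\right) + \frac{2237}{14912} = - \frac{45271}{560} + \frac{2237}{14912} = - \frac{42114277}{521920}$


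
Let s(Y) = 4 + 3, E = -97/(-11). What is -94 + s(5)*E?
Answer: -355/11 ≈ -32.273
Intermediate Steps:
E = 97/11 (E = -97*(-1/11) = 97/11 ≈ 8.8182)
s(Y) = 7
-94 + s(5)*E = -94 + 7*(97/11) = -94 + 679/11 = -355/11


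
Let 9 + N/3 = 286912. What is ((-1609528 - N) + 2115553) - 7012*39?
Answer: -628152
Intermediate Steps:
N = 860709 (N = -27 + 3*286912 = -27 + 860736 = 860709)
((-1609528 - N) + 2115553) - 7012*39 = ((-1609528 - 1*860709) + 2115553) - 7012*39 = ((-1609528 - 860709) + 2115553) - 273468 = (-2470237 + 2115553) - 273468 = -354684 - 273468 = -628152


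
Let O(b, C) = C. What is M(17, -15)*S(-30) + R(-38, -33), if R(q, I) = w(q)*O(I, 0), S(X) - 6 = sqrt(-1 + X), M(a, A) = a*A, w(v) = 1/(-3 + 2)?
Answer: -1530 - 255*I*sqrt(31) ≈ -1530.0 - 1419.8*I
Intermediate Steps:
w(v) = -1 (w(v) = 1/(-1) = -1)
M(a, A) = A*a
S(X) = 6 + sqrt(-1 + X)
R(q, I) = 0 (R(q, I) = -1*0 = 0)
M(17, -15)*S(-30) + R(-38, -33) = (-15*17)*(6 + sqrt(-1 - 30)) + 0 = -255*(6 + sqrt(-31)) + 0 = -255*(6 + I*sqrt(31)) + 0 = (-1530 - 255*I*sqrt(31)) + 0 = -1530 - 255*I*sqrt(31)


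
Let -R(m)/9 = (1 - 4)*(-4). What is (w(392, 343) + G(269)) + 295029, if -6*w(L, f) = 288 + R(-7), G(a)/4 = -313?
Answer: 293747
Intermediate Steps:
R(m) = -108 (R(m) = -9*(1 - 4)*(-4) = -(-27)*(-4) = -9*12 = -108)
G(a) = -1252 (G(a) = 4*(-313) = -1252)
w(L, f) = -30 (w(L, f) = -(288 - 108)/6 = -⅙*180 = -30)
(w(392, 343) + G(269)) + 295029 = (-30 - 1252) + 295029 = -1282 + 295029 = 293747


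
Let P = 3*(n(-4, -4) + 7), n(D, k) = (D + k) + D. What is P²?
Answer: 225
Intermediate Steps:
n(D, k) = k + 2*D
P = -15 (P = 3*((-4 + 2*(-4)) + 7) = 3*((-4 - 8) + 7) = 3*(-12 + 7) = 3*(-5) = -15)
P² = (-15)² = 225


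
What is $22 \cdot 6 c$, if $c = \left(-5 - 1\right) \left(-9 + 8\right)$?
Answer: $792$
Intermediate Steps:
$c = 6$ ($c = \left(-6\right) \left(-1\right) = 6$)
$22 \cdot 6 c = 22 \cdot 6 \cdot 6 = 132 \cdot 6 = 792$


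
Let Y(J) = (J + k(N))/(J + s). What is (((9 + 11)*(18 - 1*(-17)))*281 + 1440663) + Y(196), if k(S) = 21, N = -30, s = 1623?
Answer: 2978363514/1819 ≈ 1.6374e+6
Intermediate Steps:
Y(J) = (21 + J)/(1623 + J) (Y(J) = (J + 21)/(J + 1623) = (21 + J)/(1623 + J))
(((9 + 11)*(18 - 1*(-17)))*281 + 1440663) + Y(196) = (((9 + 11)*(18 - 1*(-17)))*281 + 1440663) + (21 + 196)/(1623 + 196) = ((20*(18 + 17))*281 + 1440663) + 217/1819 = ((20*35)*281 + 1440663) + (1/1819)*217 = (700*281 + 1440663) + 217/1819 = (196700 + 1440663) + 217/1819 = 1637363 + 217/1819 = 2978363514/1819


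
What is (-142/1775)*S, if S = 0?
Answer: 0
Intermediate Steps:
(-142/1775)*S = -142/1775*0 = -142*1/1775*0 = -2/25*0 = 0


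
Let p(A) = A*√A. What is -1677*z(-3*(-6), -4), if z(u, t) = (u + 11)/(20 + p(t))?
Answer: -8385/4 - 1677*I/2 ≈ -2096.3 - 838.5*I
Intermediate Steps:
p(A) = A^(3/2)
z(u, t) = (11 + u)/(20 + t^(3/2)) (z(u, t) = (u + 11)/(20 + t^(3/2)) = (11 + u)/(20 + t^(3/2)))
-1677*z(-3*(-6), -4) = -1677*(11 - 3*(-6))/(20 + (-4)^(3/2)) = -1677*(11 + 18)/(20 - 8*I) = -1677*(20 + 8*I)/464*29 = -1677*(20 + 8*I)/16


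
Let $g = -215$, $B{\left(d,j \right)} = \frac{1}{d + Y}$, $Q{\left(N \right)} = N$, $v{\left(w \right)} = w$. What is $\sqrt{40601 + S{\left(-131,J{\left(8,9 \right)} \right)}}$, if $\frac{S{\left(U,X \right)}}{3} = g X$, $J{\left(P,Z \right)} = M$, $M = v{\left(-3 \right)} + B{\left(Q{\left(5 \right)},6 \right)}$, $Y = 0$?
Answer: $\sqrt{42407} \approx 205.93$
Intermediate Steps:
$B{\left(d,j \right)} = \frac{1}{d}$ ($B{\left(d,j \right)} = \frac{1}{d + 0} = \frac{1}{d}$)
$M = - \frac{14}{5}$ ($M = -3 + \frac{1}{5} = - \frac{14}{5} \approx -2.8$)
$J{\left(P,Z \right)} = - \frac{14}{5}$
$S{\left(U,X \right)} = - 645 X$ ($S{\left(U,X \right)} = 3 \left(- 215 X\right) = - 645 X$)
$\sqrt{40601 + S{\left(-131,J{\left(8,9 \right)} \right)}} = \sqrt{40601 - -1806} = \sqrt{40601 + 1806} = \sqrt{42407}$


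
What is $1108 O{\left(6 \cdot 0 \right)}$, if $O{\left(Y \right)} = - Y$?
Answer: $0$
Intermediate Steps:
$1108 O{\left(6 \cdot 0 \right)} = 1108 \left(- 6 \cdot 0\right) = 1108 \left(\left(-1\right) 0\right) = 1108 \cdot 0 = 0$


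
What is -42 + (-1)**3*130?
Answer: -172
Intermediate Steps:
-42 + (-1)**3*130 = -42 - 1*130 = -42 - 130 = -172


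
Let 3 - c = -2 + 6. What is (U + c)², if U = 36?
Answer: 1225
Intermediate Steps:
c = -1 (c = 3 - (-2 + 6) = 3 - 1*4 = 3 - 4 = -1)
(U + c)² = (36 - 1)² = 35² = 1225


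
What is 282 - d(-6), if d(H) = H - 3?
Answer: 291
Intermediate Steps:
d(H) = -3 + H
282 - d(-6) = 282 - (-3 - 6) = 282 - 1*(-9) = 282 + 9 = 291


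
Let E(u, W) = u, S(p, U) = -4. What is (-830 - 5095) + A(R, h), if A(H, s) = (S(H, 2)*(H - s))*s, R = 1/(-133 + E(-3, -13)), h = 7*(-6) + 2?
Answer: 8055/17 ≈ 473.82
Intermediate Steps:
h = -40 (h = -42 + 2 = -40)
R = -1/136 (R = 1/(-133 - 3) = 1/(-136) = -1/136 ≈ -0.0073529)
A(H, s) = s*(-4*H + 4*s) (A(H, s) = (-4*(H - s))*s = (-4*H + 4*s)*s = s*(-4*H + 4*s))
(-830 - 5095) + A(R, h) = (-830 - 5095) + 4*(-40)*(-40 - 1*(-1/136)) = -5925 + 4*(-40)*(-40 + 1/136) = -5925 + 4*(-40)*(-5439/136) = -5925 + 108780/17 = 8055/17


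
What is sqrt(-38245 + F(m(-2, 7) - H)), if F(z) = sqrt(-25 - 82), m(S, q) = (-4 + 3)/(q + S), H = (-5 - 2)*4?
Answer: sqrt(-38245 + I*sqrt(107)) ≈ 0.026 + 195.56*I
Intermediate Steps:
H = -28 (H = -7*4 = -28)
m(S, q) = -1/(S + q)
F(z) = I*sqrt(107) (F(z) = sqrt(-107) = I*sqrt(107))
sqrt(-38245 + F(m(-2, 7) - H)) = sqrt(-38245 + I*sqrt(107))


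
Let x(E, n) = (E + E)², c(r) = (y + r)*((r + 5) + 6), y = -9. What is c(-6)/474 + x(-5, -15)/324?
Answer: 1925/12798 ≈ 0.15041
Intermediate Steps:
c(r) = (-9 + r)*(11 + r) (c(r) = (-9 + r)*((r + 5) + 6) = (-9 + r)*((5 + r) + 6) = (-9 + r)*(11 + r))
x(E, n) = 4*E² (x(E, n) = (2*E)² = 4*E²)
c(-6)/474 + x(-5, -15)/324 = (-99 + (-6)² + 2*(-6))/474 + (4*(-5)²)/324 = (-99 + 36 - 12)*(1/474) + (4*25)*(1/324) = -75*1/474 + 100*(1/324) = -25/158 + 25/81 = 1925/12798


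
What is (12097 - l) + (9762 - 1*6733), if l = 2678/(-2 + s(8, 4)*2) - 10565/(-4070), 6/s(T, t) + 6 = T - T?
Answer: 6427712/407 ≈ 15793.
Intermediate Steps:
s(T, t) = -1 (s(T, t) = 6/(-6 + (T - T)) = 6/(-6 + 0) = 6/(-6) = 6*(-⅙) = -1)
l = -271430/407 (l = 2678/(-2 - 1*2) - 10565/(-4070) = 2678/(-2 - 2) - 10565*(-1/4070) = 2678/(-4) + 2113/814 = 2678*(-¼) + 2113/814 = -1339/2 + 2113/814 = -271430/407 ≈ -666.90)
(12097 - l) + (9762 - 1*6733) = (12097 - 1*(-271430/407)) + (9762 - 1*6733) = (12097 + 271430/407) + (9762 - 6733) = 5194909/407 + 3029 = 6427712/407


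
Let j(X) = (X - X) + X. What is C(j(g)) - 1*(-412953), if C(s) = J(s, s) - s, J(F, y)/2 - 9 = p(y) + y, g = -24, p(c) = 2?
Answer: 412951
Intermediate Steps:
J(F, y) = 22 + 2*y (J(F, y) = 18 + 2*(2 + y) = 18 + (4 + 2*y) = 22 + 2*y)
j(X) = X (j(X) = 0 + X = X)
C(s) = 22 + s (C(s) = (22 + 2*s) - s = 22 + s)
C(j(g)) - 1*(-412953) = (22 - 24) - 1*(-412953) = -2 + 412953 = 412951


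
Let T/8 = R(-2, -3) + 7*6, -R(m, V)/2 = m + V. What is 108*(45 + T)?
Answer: 49788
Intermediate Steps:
R(m, V) = -2*V - 2*m (R(m, V) = -2*(m + V) = -2*(V + m) = -2*V - 2*m)
T = 416 (T = 8*((-2*(-3) - 2*(-2)) + 7*6) = 8*((6 + 4) + 42) = 8*(10 + 42) = 8*52 = 416)
108*(45 + T) = 108*(45 + 416) = 108*461 = 49788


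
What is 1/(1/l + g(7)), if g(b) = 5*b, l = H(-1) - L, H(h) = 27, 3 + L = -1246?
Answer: 1276/44661 ≈ 0.028571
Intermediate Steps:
L = -1249 (L = -3 - 1246 = -1249)
l = 1276 (l = 27 - 1*(-1249) = 27 + 1249 = 1276)
1/(1/l + g(7)) = 1/(1/1276 + 5*7) = 1/(1/1276 + 35) = 1/(44661/1276) = 1276/44661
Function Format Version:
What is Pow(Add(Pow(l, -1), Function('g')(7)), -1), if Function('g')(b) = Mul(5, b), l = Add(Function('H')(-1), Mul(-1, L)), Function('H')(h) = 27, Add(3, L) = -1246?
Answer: Rational(1276, 44661) ≈ 0.028571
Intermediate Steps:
L = -1249 (L = Add(-3, -1246) = -1249)
l = 1276 (l = Add(27, Mul(-1, -1249)) = Add(27, 1249) = 1276)
Pow(Add(Pow(l, -1), Function('g')(7)), -1) = Pow(Add(Pow(1276, -1), Mul(5, 7)), -1) = Pow(Add(Rational(1, 1276), 35), -1) = Pow(Rational(44661, 1276), -1) = Rational(1276, 44661)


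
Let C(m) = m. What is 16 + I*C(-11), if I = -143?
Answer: 1589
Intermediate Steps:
16 + I*C(-11) = 16 - 143*(-11) = 16 + 1573 = 1589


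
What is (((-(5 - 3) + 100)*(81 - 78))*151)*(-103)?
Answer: -4572582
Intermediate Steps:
(((-(5 - 3) + 100)*(81 - 78))*151)*(-103) = (((-1*2 + 100)*3)*151)*(-103) = (((-2 + 100)*3)*151)*(-103) = ((98*3)*151)*(-103) = (294*151)*(-103) = 44394*(-103) = -4572582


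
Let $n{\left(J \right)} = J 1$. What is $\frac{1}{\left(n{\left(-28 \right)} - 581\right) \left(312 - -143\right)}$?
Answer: $- \frac{1}{277095} \approx -3.6089 \cdot 10^{-6}$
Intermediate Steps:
$n{\left(J \right)} = J$
$\frac{1}{\left(n{\left(-28 \right)} - 581\right) \left(312 - -143\right)} = \frac{1}{\left(-28 - 581\right) \left(312 - -143\right)} = \frac{1}{\left(-609\right) \left(312 + 143\right)} = - \frac{1}{609 \cdot 455} = \left(- \frac{1}{609}\right) \frac{1}{455} = - \frac{1}{277095}$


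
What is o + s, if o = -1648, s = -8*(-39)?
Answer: -1336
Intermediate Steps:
s = 312
o + s = -1648 + 312 = -1336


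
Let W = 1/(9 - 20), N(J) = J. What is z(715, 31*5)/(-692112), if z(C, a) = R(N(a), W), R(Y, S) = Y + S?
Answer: -71/317218 ≈ -0.00022382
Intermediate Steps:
W = -1/11 (W = 1/(-11) = -1/11 ≈ -0.090909)
R(Y, S) = S + Y
z(C, a) = -1/11 + a
z(715, 31*5)/(-692112) = (-1/11 + 31*5)/(-692112) = (-1/11 + 155)*(-1/692112) = (1704/11)*(-1/692112) = -71/317218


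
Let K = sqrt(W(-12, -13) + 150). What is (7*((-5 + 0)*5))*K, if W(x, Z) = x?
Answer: -175*sqrt(138) ≈ -2055.8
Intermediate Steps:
K = sqrt(138) (K = sqrt(-12 + 150) = sqrt(138) ≈ 11.747)
(7*((-5 + 0)*5))*K = (7*((-5 + 0)*5))*sqrt(138) = (7*(-5*5))*sqrt(138) = (7*(-25))*sqrt(138) = -175*sqrt(138)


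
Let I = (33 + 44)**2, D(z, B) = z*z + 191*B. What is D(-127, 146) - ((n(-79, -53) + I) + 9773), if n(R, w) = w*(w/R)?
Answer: 2239536/79 ≈ 28349.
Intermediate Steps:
n(R, w) = w**2/R
D(z, B) = z**2 + 191*B
I = 5929 (I = 77**2 = 5929)
D(-127, 146) - ((n(-79, -53) + I) + 9773) = ((-127)**2 + 191*146) - (((-53)**2/(-79) + 5929) + 9773) = (16129 + 27886) - ((-1/79*2809 + 5929) + 9773) = 44015 - ((-2809/79 + 5929) + 9773) = 44015 - (465582/79 + 9773) = 44015 - 1*1237649/79 = 44015 - 1237649/79 = 2239536/79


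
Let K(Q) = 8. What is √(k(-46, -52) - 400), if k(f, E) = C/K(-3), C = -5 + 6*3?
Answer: I*√6374/4 ≈ 19.959*I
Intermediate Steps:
C = 13 (C = -5 + 18 = 13)
k(f, E) = 13/8
√(k(-46, -52) - 400) = √(13/8 - 400) = √(-3187/8) = I*√6374/4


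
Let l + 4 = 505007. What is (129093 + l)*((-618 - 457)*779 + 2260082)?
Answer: 902101113072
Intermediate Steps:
l = 505003 (l = -4 + 505007 = 505003)
(129093 + l)*((-618 - 457)*779 + 2260082) = (129093 + 505003)*((-618 - 457)*779 + 2260082) = 634096*(-1075*779 + 2260082) = 634096*(-837425 + 2260082) = 634096*1422657 = 902101113072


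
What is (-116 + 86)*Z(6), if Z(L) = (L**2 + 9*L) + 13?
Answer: -3090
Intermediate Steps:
Z(L) = 13 + L**2 + 9*L
(-116 + 86)*Z(6) = (-116 + 86)*(13 + 6**2 + 9*6) = -30*(13 + 36 + 54) = -30*103 = -3090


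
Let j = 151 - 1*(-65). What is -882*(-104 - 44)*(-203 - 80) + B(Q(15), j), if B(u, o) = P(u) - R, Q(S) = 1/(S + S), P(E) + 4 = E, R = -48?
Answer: -1108249319/30 ≈ -3.6942e+7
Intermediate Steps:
P(E) = -4 + E
j = 216 (j = 151 + 65 = 216)
Q(S) = 1/(2*S)
B(u, o) = 44 + u (B(u, o) = (-4 + u) - 1*(-48) = (-4 + u) + 48 = 44 + u)
-882*(-104 - 44)*(-203 - 80) + B(Q(15), j) = -882*(-104 - 44)*(-203 - 80) + (44 + (½)/15) = -(-130536)*(-283) + (44 + (½)*(1/15)) = -882*41884 + (44 + 1/30) = -36941688 + 1321/30 = -1108249319/30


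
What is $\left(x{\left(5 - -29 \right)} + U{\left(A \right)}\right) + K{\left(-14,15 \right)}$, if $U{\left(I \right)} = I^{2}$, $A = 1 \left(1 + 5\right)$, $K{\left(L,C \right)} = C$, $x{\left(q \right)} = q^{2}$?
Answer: $1207$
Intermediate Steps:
$A = 6$ ($A = 1 \cdot 6 = 6$)
$\left(x{\left(5 - -29 \right)} + U{\left(A \right)}\right) + K{\left(-14,15 \right)} = \left(\left(5 - -29\right)^{2} + 6^{2}\right) + 15 = \left(\left(5 + 29\right)^{2} + 36\right) + 15 = \left(34^{2} + 36\right) + 15 = \left(1156 + 36\right) + 15 = 1192 + 15 = 1207$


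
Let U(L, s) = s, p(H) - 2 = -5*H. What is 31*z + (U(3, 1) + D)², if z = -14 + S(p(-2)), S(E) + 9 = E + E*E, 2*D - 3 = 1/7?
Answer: 202351/49 ≈ 4129.6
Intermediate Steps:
D = 11/7 (D = 3/2 + (½)/7 = 3/2 + (½)*(⅐) = 3/2 + 1/14 = 11/7 ≈ 1.5714)
p(H) = 2 - 5*H
S(E) = -9 + E + E² (S(E) = -9 + (E + E*E) = -9 + (E + E²) = -9 + E + E²)
z = 133 (z = -14 + (-9 + (2 - 5*(-2)) + (2 - 5*(-2))²) = -14 + (-9 + (2 + 10) + (2 + 10)²) = -14 + (-9 + 12 + 12²) = -14 + (-9 + 12 + 144) = -14 + 147 = 133)
31*z + (U(3, 1) + D)² = 31*133 + (1 + 11/7)² = 4123 + (18/7)² = 4123 + 324/49 = 202351/49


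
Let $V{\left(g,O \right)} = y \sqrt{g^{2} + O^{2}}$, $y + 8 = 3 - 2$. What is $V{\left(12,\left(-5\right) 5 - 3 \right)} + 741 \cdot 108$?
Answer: $80028 - 28 \sqrt{58} \approx 79815.0$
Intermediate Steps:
$y = -7$ ($y = -8 + \left(3 - 2\right) = -8 + 1 = -7$)
$V{\left(g,O \right)} = - 7 \sqrt{O^{2} + g^{2}}$ ($V{\left(g,O \right)} = - 7 \sqrt{g^{2} + O^{2}} = - 7 \sqrt{O^{2} + g^{2}}$)
$V{\left(12,\left(-5\right) 5 - 3 \right)} + 741 \cdot 108 = - 7 \sqrt{\left(\left(-5\right) 5 - 3\right)^{2} + 12^{2}} + 741 \cdot 108 = - 7 \sqrt{\left(-25 - 3\right)^{2} + 144} + 80028 = - 7 \sqrt{\left(-28\right)^{2} + 144} + 80028 = - 7 \sqrt{784 + 144} + 80028 = - 7 \sqrt{928} + 80028 = - 7 \cdot 4 \sqrt{58} + 80028 = - 28 \sqrt{58} + 80028 = 80028 - 28 \sqrt{58}$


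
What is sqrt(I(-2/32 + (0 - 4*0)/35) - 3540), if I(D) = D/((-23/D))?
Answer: I*sqrt(479400983)/368 ≈ 59.498*I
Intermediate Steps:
I(D) = -D**2/23 (I(D) = D*(-D/23) = -D**2/23)
sqrt(I(-2/32 + (0 - 4*0)/35) - 3540) = sqrt(-(-2/32 + (0 - 4*0)/35)**2/23 - 3540) = sqrt(-(-2*1/32 + (0 + 0)*(1/35))**2/23 - 3540) = sqrt(-(-1/16 + 0*(1/35))**2/23 - 3540) = sqrt(-(-1/16 + 0)**2/23 - 3540) = sqrt(-(-1/16)**2/23 - 3540) = sqrt(-1/23*1/256 - 3540) = sqrt(-1/5888 - 3540) = sqrt(-20843521/5888) = I*sqrt(479400983)/368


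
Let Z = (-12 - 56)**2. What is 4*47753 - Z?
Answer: 186388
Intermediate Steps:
Z = 4624 (Z = (-68)**2 = 4624)
4*47753 - Z = 4*47753 - 1*4624 = 191012 - 4624 = 186388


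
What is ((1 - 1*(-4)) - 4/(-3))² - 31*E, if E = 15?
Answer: -3824/9 ≈ -424.89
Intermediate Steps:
((1 - 1*(-4)) - 4/(-3))² - 31*E = ((1 - 1*(-4)) - 4/(-3))² - 31*15 = ((1 + 4) - 4*(-⅓))² - 465 = (5 + 4/3)² - 465 = (19/3)² - 465 = 361/9 - 465 = -3824/9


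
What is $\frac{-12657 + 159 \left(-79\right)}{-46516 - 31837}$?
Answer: $\frac{25218}{78353} \approx 0.32185$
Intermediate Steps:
$\frac{-12657 + 159 \left(-79\right)}{-46516 - 31837} = \frac{-12657 - 12561}{-78353} = \left(-25218\right) \left(- \frac{1}{78353}\right) = \frac{25218}{78353}$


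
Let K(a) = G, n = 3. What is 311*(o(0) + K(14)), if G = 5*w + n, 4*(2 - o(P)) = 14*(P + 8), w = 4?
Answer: -933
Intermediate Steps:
o(P) = -26 - 7*P/2 (o(P) = 2 - 7*(P + 8)/2 = 2 - 7*(8 + P)/2 = 2 - (112 + 14*P)/4 = 2 + (-28 - 7*P/2) = -26 - 7*P/2)
G = 23 (G = 5*4 + 3 = 20 + 3 = 23)
K(a) = 23
311*(o(0) + K(14)) = 311*((-26 - 7/2*0) + 23) = 311*((-26 + 0) + 23) = 311*(-26 + 23) = 311*(-3) = -933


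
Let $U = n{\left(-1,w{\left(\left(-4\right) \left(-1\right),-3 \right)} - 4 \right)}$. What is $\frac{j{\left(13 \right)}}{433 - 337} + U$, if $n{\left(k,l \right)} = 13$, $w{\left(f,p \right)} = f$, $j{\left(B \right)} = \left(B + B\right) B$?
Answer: $\frac{793}{48} \approx 16.521$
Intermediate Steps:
$j{\left(B \right)} = 2 B^{2}$ ($j{\left(B \right)} = 2 B B = 2 B^{2}$)
$U = 13$
$\frac{j{\left(13 \right)}}{433 - 337} + U = \frac{2 \cdot 13^{2}}{433 - 337} + 13 = \frac{2 \cdot 169}{96} + 13 = \frac{1}{96} \cdot 338 + 13 = \frac{169}{48} + 13 = \frac{793}{48}$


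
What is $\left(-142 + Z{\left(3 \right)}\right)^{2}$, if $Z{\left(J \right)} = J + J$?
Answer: $18496$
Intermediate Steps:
$Z{\left(J \right)} = 2 J$
$\left(-142 + Z{\left(3 \right)}\right)^{2} = \left(-142 + 2 \cdot 3\right)^{2} = \left(-142 + 6\right)^{2} = \left(-136\right)^{2} = 18496$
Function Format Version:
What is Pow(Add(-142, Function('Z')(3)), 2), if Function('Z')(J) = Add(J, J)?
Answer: 18496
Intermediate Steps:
Function('Z')(J) = Mul(2, J)
Pow(Add(-142, Function('Z')(3)), 2) = Pow(Add(-142, Mul(2, 3)), 2) = Pow(Add(-142, 6), 2) = Pow(-136, 2) = 18496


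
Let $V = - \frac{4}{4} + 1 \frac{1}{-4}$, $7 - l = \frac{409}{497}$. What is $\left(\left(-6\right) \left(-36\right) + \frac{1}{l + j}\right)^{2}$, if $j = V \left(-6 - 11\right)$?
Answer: $\frac{138753981654544}{2972975625} \approx 46672.0$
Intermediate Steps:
$l = \frac{3070}{497}$ ($l = 7 - \frac{409}{497} = \frac{3070}{497} \approx 6.1771$)
$V = - \frac{5}{4}$ ($V = \left(-4\right) \frac{1}{4} + 1 \left(- \frac{1}{4}\right) = -1 - \frac{1}{4} = - \frac{5}{4} \approx -1.25$)
$j = \frac{85}{4}$ ($j = - \frac{5 \left(-6 - 11\right)}{4} = \left(- \frac{5}{4}\right) \left(-17\right) = \frac{85}{4} \approx 21.25$)
$\left(\left(-6\right) \left(-36\right) + \frac{1}{l + j}\right)^{2} = \left(\left(-6\right) \left(-36\right) + \frac{1}{\frac{3070}{497} + \frac{85}{4}}\right)^{2} = \left(216 + \frac{1}{\frac{54525}{1988}}\right)^{2} = \left(216 + \frac{1988}{54525}\right)^{2} = \left(\frac{11779388}{54525}\right)^{2} = \frac{138753981654544}{2972975625}$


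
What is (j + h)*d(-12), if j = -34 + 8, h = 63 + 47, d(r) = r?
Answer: -1008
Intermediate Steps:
h = 110
j = -26
(j + h)*d(-12) = (-26 + 110)*(-12) = 84*(-12) = -1008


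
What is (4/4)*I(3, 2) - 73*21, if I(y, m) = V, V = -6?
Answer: -1539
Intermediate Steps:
I(y, m) = -6
(4/4)*I(3, 2) - 73*21 = (4/4)*(-6) - 73*21 = (4*(1/4))*(-6) - 1533 = 1*(-6) - 1533 = -6 - 1533 = -1539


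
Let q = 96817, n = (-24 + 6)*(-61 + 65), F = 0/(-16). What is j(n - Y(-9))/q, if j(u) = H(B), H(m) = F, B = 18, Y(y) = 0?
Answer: 0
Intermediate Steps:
F = 0 (F = 0*(-1/16) = 0)
n = -72 (n = -18*4 = -72)
H(m) = 0
j(u) = 0
j(n - Y(-9))/q = 0/96817 = 0*(1/96817) = 0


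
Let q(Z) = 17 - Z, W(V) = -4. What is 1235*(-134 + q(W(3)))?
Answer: -139555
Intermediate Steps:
1235*(-134 + q(W(3))) = 1235*(-134 + (17 - 1*(-4))) = 1235*(-134 + (17 + 4)) = 1235*(-134 + 21) = 1235*(-113) = -139555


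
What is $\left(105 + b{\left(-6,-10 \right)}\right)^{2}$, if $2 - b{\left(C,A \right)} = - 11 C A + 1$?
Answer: $586756$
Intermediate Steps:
$b{\left(C,A \right)} = 1 + 11 A C$ ($b{\left(C,A \right)} = 2 - \left(- 11 C A + 1\right) = 2 - \left(- 11 A C + 1\right) = 2 - \left(1 - 11 A C\right) = 2 + \left(-1 + 11 A C\right) = 1 + 11 A C$)
$\left(105 + b{\left(-6,-10 \right)}\right)^{2} = \left(105 + \left(1 + 11 \left(-10\right) \left(-6\right)\right)\right)^{2} = \left(105 + \left(1 + 660\right)\right)^{2} = \left(105 + 661\right)^{2} = 766^{2} = 586756$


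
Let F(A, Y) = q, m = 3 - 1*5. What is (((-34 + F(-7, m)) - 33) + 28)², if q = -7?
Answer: 2116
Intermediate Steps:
m = -2 (m = 3 - 5 = -2)
F(A, Y) = -7
(((-34 + F(-7, m)) - 33) + 28)² = (((-34 - 7) - 33) + 28)² = ((-41 - 33) + 28)² = (-74 + 28)² = (-46)² = 2116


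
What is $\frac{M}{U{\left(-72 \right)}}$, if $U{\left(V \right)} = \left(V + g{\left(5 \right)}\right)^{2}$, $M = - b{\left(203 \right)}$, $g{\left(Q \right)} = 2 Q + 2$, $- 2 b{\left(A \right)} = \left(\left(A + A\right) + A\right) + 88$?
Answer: $\frac{697}{7200} \approx 0.096806$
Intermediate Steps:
$b{\left(A \right)} = -44 - \frac{3 A}{2}$ ($b{\left(A \right)} = - \frac{\left(\left(A + A\right) + A\right) + 88}{2} = - \frac{\left(2 A + A\right) + 88}{2} = - \frac{3 A + 88}{2} = - \frac{88 + 3 A}{2} = -44 - \frac{3 A}{2}$)
$g{\left(Q \right)} = 2 + 2 Q$
$M = \frac{697}{2}$ ($M = - (-44 - \frac{609}{2}) = \left(-1\right) \left(- \frac{697}{2}\right) = \frac{697}{2} \approx 348.5$)
$U{\left(V \right)} = \left(12 + V\right)^{2}$ ($U{\left(V \right)} = \left(V + \left(2 + 2 \cdot 5\right)\right)^{2} = \left(V + \left(2 + 10\right)\right)^{2} = \left(V + 12\right)^{2} = \left(12 + V\right)^{2}$)
$\frac{M}{U{\left(-72 \right)}} = \frac{697}{2 \left(12 - 72\right)^{2}} = \frac{697}{2 \left(-60\right)^{2}} = \frac{697}{2 \cdot 3600} = \frac{697}{2} \cdot \frac{1}{3600} = \frac{697}{7200}$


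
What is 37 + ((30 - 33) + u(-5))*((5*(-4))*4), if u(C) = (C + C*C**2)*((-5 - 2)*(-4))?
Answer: 291477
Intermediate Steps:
u(C) = 28*C + 28*C**3 (u(C) = (C + C**3)*(-7*(-4)) = (C + C**3)*28 = 28*C + 28*C**3)
37 + ((30 - 33) + u(-5))*((5*(-4))*4) = 37 + ((30 - 33) + 28*(-5)*(1 + (-5)**2))*((5*(-4))*4) = 37 + (-3 + 28*(-5)*(1 + 25))*(-20*4) = 37 + (-3 + 28*(-5)*26)*(-80) = 37 + (-3 - 3640)*(-80) = 37 - 3643*(-80) = 37 + 291440 = 291477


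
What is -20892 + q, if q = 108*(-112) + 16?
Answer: -32972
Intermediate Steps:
q = -12080 (q = -12096 + 16 = -12080)
-20892 + q = -20892 - 12080 = -32972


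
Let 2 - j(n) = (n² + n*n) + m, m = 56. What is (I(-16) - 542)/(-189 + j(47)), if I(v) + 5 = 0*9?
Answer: 547/4661 ≈ 0.11736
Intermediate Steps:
j(n) = -54 - 2*n² (j(n) = 2 - ((n² + n*n) + 56) = 2 - ((n² + n²) + 56) = 2 - (2*n² + 56) = 2 - (56 + 2*n²) = 2 + (-56 - 2*n²) = -54 - 2*n²)
I(v) = -5 (I(v) = -5 + 0*9 = -5 + 0 = -5)
(I(-16) - 542)/(-189 + j(47)) = (-5 - 542)/(-189 + (-54 - 2*47²)) = -547/(-189 + (-54 - 2*2209)) = -547/(-189 + (-54 - 4418)) = -547/(-189 - 4472) = -547/(-4661) = -547*(-1/4661) = 547/4661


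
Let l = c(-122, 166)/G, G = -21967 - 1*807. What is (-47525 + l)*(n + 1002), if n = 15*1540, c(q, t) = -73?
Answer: -13043210372127/11387 ≈ -1.1454e+9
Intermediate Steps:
G = -22774 (G = -21967 - 807 = -22774)
n = 23100
l = 73/22774 (l = -73/(-22774) = -73*(-1/22774) = 73/22774 ≈ 0.0032054)
(-47525 + l)*(n + 1002) = (-47525 + 73/22774)*(23100 + 1002) = -1082334277/22774*24102 = -13043210372127/11387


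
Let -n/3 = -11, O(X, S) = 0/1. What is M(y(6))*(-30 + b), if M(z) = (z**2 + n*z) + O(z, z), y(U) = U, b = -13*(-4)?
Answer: 5148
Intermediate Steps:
b = 52
O(X, S) = 0 (O(X, S) = 0*1 = 0)
n = 33 (n = -3*(-11) = 33)
M(z) = z**2 + 33*z (M(z) = (z**2 + 33*z) + 0 = z**2 + 33*z)
M(y(6))*(-30 + b) = (6*(33 + 6))*(-30 + 52) = (6*39)*22 = 234*22 = 5148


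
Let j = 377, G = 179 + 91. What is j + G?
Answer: 647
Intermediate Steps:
G = 270
j + G = 377 + 270 = 647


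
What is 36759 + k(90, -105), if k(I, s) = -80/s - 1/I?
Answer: 23158643/630 ≈ 36760.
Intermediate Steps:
k(I, s) = -1/I - 80/s
36759 + k(90, -105) = 36759 + (-1/90 - 80/(-105)) = 36759 + (-1*1/90 - 80*(-1/105)) = 36759 + (-1/90 + 16/21) = 36759 + 473/630 = 23158643/630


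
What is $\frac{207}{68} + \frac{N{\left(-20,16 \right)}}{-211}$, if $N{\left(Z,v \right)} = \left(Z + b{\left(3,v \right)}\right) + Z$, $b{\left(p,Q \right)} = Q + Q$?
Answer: $\frac{44221}{14348} \approx 3.082$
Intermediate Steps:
$b{\left(p,Q \right)} = 2 Q$
$N{\left(Z,v \right)} = 2 Z + 2 v$ ($N{\left(Z,v \right)} = \left(Z + 2 v\right) + Z = 2 Z + 2 v$)
$\frac{207}{68} + \frac{N{\left(-20,16 \right)}}{-211} = \frac{207}{68} + \frac{2 \left(-20\right) + 2 \cdot 16}{-211} = 207 \cdot \frac{1}{68} + \left(-40 + 32\right) \left(- \frac{1}{211}\right) = \frac{207}{68} - - \frac{8}{211} = \frac{207}{68} + \frac{8}{211} = \frac{44221}{14348}$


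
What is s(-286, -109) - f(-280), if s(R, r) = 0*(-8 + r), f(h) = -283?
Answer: 283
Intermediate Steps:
s(R, r) = 0
s(-286, -109) - f(-280) = 0 - 1*(-283) = 0 + 283 = 283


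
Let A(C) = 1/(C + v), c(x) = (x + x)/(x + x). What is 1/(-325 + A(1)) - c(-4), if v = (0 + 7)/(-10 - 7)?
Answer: -3243/3233 ≈ -1.0031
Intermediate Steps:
c(x) = 1 (c(x) = (2*x)/((2*x)) = (2*x)*(1/(2*x)) = 1)
v = -7/17 (v = 7/(-17) = 7*(-1/17) = -7/17 ≈ -0.41176)
A(C) = 1/(-7/17 + C) (A(C) = 1/(C - 7/17) = 1/(-7/17 + C))
1/(-325 + A(1)) - c(-4) = 1/(-325 + 17/(-7 + 17*1)) - 1*1 = 1/(-325 + 17/(-7 + 17)) - 1 = 1/(-325 + 17/10) - 1 = 1/(-3233/10) - 1 = -10/3233 - 1 = -3243/3233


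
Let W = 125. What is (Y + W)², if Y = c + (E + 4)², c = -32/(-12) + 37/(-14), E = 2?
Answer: 45738169/1764 ≈ 25929.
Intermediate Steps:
c = 1/42 (c = -32*(-1/12) + 37*(-1/14) = 8/3 - 37/14 = 1/42 ≈ 0.023810)
Y = 1513/42 (Y = 1/42 + (2 + 4)² = 1/42 + 6² = 1/42 + 36 = 1513/42 ≈ 36.024)
(Y + W)² = (1513/42 + 125)² = (6763/42)² = 45738169/1764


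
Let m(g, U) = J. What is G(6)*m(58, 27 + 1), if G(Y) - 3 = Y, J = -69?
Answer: -621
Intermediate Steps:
G(Y) = 3 + Y
m(g, U) = -69
G(6)*m(58, 27 + 1) = (3 + 6)*(-69) = 9*(-69) = -621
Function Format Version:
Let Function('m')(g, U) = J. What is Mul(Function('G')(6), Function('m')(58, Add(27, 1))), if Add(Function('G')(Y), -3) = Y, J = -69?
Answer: -621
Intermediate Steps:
Function('G')(Y) = Add(3, Y)
Function('m')(g, U) = -69
Mul(Function('G')(6), Function('m')(58, Add(27, 1))) = Mul(Add(3, 6), -69) = Mul(9, -69) = -621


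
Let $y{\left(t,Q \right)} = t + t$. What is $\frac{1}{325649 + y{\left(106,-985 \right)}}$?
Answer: $\frac{1}{325861} \approx 3.0688 \cdot 10^{-6}$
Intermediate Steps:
$y{\left(t,Q \right)} = 2 t$
$\frac{1}{325649 + y{\left(106,-985 \right)}} = \frac{1}{325649 + 2 \cdot 106} = \frac{1}{325649 + 212} = \frac{1}{325861}$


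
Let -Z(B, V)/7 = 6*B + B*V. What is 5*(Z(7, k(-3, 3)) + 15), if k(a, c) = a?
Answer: -660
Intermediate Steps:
Z(B, V) = -42*B - 7*B*V (Z(B, V) = -7*(6*B + B*V) = -42*B - 7*B*V)
5*(Z(7, k(-3, 3)) + 15) = 5*(-7*7*(6 - 3) + 15) = 5*(-7*7*3 + 15) = 5*(-147 + 15) = 5*(-132) = -660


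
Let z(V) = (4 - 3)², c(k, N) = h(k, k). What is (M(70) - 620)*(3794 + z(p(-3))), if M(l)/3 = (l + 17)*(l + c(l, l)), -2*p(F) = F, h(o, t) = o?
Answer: 136316400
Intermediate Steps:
p(F) = -F/2
c(k, N) = k
M(l) = 6*l*(17 + l) (M(l) = 3*((l + 17)*(l + l)) = 3*((17 + l)*(2*l)) = 3*(2*l*(17 + l)) = 6*l*(17 + l))
z(V) = 1 (z(V) = 1² = 1)
(M(70) - 620)*(3794 + z(p(-3))) = (6*70*(17 + 70) - 620)*(3794 + 1) = (6*70*87 - 620)*3795 = (36540 - 620)*3795 = 35920*3795 = 136316400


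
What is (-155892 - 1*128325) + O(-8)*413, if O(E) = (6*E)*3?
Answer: -343689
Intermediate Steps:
O(E) = 18*E
(-155892 - 1*128325) + O(-8)*413 = (-155892 - 1*128325) + (18*(-8))*413 = (-155892 - 128325) - 144*413 = -284217 - 59472 = -343689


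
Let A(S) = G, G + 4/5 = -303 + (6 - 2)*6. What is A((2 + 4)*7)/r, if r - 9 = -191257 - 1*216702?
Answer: 1399/2039750 ≈ 0.00068587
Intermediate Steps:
G = -1399/5 (G = -⅘ + (-303 + (6 - 2)*6) = -⅘ + (-303 + 4*6) = -⅘ + (-303 + 24) = -⅘ - 279 = -1399/5 ≈ -279.80)
A(S) = -1399/5
r = -407950 (r = 9 + (-191257 - 1*216702) = 9 + (-191257 - 216702) = 9 - 407959 = -407950)
A((2 + 4)*7)/r = -1399/5/(-407950) = -1399/5*(-1/407950) = 1399/2039750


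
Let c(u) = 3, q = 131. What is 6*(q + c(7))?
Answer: 804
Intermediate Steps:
6*(q + c(7)) = 6*(131 + 3) = 6*134 = 804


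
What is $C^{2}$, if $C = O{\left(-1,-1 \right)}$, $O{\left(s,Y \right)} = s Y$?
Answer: $1$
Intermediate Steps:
$O{\left(s,Y \right)} = Y s$
$C = 1$ ($C = \left(-1\right) \left(-1\right) = 1$)
$C^{2} = 1^{2} = 1$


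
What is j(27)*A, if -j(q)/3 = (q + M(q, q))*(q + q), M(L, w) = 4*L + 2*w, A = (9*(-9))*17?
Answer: 42160986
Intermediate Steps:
A = -1377 (A = -81*17 = -1377)
M(L, w) = 2*w + 4*L
j(q) = -42*q² (j(q) = -3*(q + (2*q + 4*q))*(q + q) = -3*(q + 6*q)*2*q = -3*7*q*2*q = -42*q²)
j(27)*A = -42*27²*(-1377) = -42*729*(-1377) = -30618*(-1377) = 42160986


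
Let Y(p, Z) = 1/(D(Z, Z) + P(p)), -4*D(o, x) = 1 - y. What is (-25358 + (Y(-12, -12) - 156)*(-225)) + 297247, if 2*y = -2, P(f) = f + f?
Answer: 15042911/49 ≈ 3.0700e+5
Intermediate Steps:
P(f) = 2*f
y = -1 (y = (½)*(-2) = -1)
D(o, x) = -½ (D(o, x) = -(1 - 1*(-1))/4 = -(1 + 1)/4 = -¼*2 = -½)
Y(p, Z) = 1/(-½ + 2*p)
(-25358 + (Y(-12, -12) - 156)*(-225)) + 297247 = (-25358 + (2/(-1 + 4*(-12)) - 156)*(-225)) + 297247 = (-25358 + (2/(-1 - 48) - 156)*(-225)) + 297247 = (-25358 + (2/(-49) - 156)*(-225)) + 297247 = (-25358 + (2*(-1/49) - 156)*(-225)) + 297247 = (-25358 + (-2/49 - 156)*(-225)) + 297247 = (-25358 - 7646/49*(-225)) + 297247 = (-25358 + 1720350/49) + 297247 = 477808/49 + 297247 = 15042911/49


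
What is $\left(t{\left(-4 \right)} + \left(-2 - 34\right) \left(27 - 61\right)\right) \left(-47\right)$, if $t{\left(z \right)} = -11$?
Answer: $-57011$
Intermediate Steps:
$\left(t{\left(-4 \right)} + \left(-2 - 34\right) \left(27 - 61\right)\right) \left(-47\right) = \left(-11 + \left(-2 - 34\right) \left(27 - 61\right)\right) \left(-47\right) = \left(-11 - -1224\right) \left(-47\right) = \left(-11 + 1224\right) \left(-47\right) = 1213 \left(-47\right) = -57011$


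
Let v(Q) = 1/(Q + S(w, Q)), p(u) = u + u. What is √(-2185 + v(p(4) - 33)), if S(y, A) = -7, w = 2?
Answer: 3*I*√15538/8 ≈ 46.744*I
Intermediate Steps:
p(u) = 2*u
v(Q) = 1/(-7 + Q) (v(Q) = 1/(Q - 7) = 1/(-7 + Q))
√(-2185 + v(p(4) - 33)) = √(-2185 + 1/(-7 + (2*4 - 33))) = √(-2185 + 1/(-7 + (8 - 33))) = √(-2185 + 1/(-7 - 25)) = √(-2185 + 1/(-32)) = √(-2185 - 1/32) = √(-69921/32) = 3*I*√15538/8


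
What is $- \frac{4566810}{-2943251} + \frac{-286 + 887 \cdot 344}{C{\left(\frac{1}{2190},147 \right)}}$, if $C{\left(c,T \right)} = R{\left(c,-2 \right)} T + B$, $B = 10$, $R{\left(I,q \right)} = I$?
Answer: $\frac{655008922066350}{21629951599} \approx 30283.0$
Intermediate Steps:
$C{\left(c,T \right)} = 10 + T c$ ($C{\left(c,T \right)} = c T + 10 = T c + 10 = 10 + T c$)
$- \frac{4566810}{-2943251} + \frac{-286 + 887 \cdot 344}{C{\left(\frac{1}{2190},147 \right)}} = - \frac{4566810}{-2943251} + \frac{-286 + 887 \cdot 344}{10 + \frac{147}{2190}} = \left(-4566810\right) \left(- \frac{1}{2943251}\right) + \frac{-286 + 305128}{10 + 147 \cdot \frac{1}{2190}} = \frac{4566810}{2943251} + \frac{304842}{10 + \frac{49}{730}} = \frac{4566810}{2943251} + \frac{304842}{\frac{7349}{730}} = \frac{4566810}{2943251} + 304842 \cdot \frac{730}{7349} = \frac{4566810}{2943251} + \frac{222534660}{7349} = \frac{655008922066350}{21629951599}$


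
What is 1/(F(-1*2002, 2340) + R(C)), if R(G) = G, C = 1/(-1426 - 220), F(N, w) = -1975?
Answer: -1646/3250851 ≈ -0.00050633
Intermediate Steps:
C = -1/1646 (C = 1/(-1646) = -1/1646 ≈ -0.00060753)
1/(F(-1*2002, 2340) + R(C)) = 1/(-1975 - 1/1646) = 1/(-3250851/1646) = -1646/3250851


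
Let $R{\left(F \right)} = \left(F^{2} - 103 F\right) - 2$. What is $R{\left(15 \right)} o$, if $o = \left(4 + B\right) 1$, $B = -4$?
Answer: $0$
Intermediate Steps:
$o = 0$ ($o = \left(4 - 4\right) 1 = 0 \cdot 1 = 0$)
$R{\left(F \right)} = -2 + F^{2} - 103 F$
$R{\left(15 \right)} o = \left(-2 + 15^{2} - 1545\right) 0 = \left(-2 + 225 - 1545\right) 0 = \left(-1322\right) 0 = 0$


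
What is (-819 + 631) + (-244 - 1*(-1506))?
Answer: 1074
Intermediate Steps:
(-819 + 631) + (-244 - 1*(-1506)) = -188 + (-244 + 1506) = -188 + 1262 = 1074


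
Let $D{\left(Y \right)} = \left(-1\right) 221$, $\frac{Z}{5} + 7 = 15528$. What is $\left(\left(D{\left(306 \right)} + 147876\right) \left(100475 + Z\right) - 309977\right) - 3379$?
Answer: $26294089044$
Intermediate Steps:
$Z = 77605$ ($Z = -35 + 5 \cdot 15528 = -35 + 77640 = 77605$)
$D{\left(Y \right)} = -221$
$\left(\left(D{\left(306 \right)} + 147876\right) \left(100475 + Z\right) - 309977\right) - 3379 = \left(\left(-221 + 147876\right) \left(100475 + 77605\right) - 309977\right) - 3379 = \left(147655 \cdot 178080 - 309977\right) - 3379 = \left(26294402400 - 309977\right) - 3379 = 26294092423 - 3379 = 26294089044$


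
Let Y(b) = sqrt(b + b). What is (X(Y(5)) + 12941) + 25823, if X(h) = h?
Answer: 38764 + sqrt(10) ≈ 38767.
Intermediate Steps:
Y(b) = sqrt(2)*sqrt(b) (Y(b) = sqrt(2*b) = sqrt(2)*sqrt(b))
(X(Y(5)) + 12941) + 25823 = (sqrt(2)*sqrt(5) + 12941) + 25823 = (sqrt(10) + 12941) + 25823 = (12941 + sqrt(10)) + 25823 = 38764 + sqrt(10)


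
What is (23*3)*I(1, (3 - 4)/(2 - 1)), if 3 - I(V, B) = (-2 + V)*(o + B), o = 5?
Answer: 483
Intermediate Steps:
I(V, B) = 3 - (-2 + V)*(5 + B)
(23*3)*I(1, (3 - 4)/(2 - 1)) = (23*3)*(13 - 5*1 + 2*((3 - 4)/(2 - 1)) - 1*(3 - 4)/(2 - 1)*1) = 69*(13 - 5 + 2*(-1/1) - 1*(-1/1)*1) = 69*(13 - 5 + 2*(-1*1) - 1*(-1*1)*1) = 69*(13 - 5 + 2*(-1) - 1*(-1)*1) = 69*(13 - 5 - 2 + 1) = 69*7 = 483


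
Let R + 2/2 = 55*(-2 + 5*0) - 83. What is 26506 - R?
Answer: 26700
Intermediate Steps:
R = -194 (R = -1 + (55*(-2 + 5*0) - 83) = -1 + (55*(-2 + 0) - 83) = -1 + (55*(-2) - 83) = -1 + (-110 - 83) = -1 - 193 = -194)
26506 - R = 26506 - 1*(-194) = 26506 + 194 = 26700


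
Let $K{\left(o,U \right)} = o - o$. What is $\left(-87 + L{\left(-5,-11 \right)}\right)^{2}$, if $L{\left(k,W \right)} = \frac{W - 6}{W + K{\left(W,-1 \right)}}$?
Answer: $\frac{883600}{121} \approx 7302.5$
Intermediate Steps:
$K{\left(o,U \right)} = 0$
$L{\left(k,W \right)} = \frac{-6 + W}{W}$ ($L{\left(k,W \right)} = \frac{W - 6}{W + 0} = \frac{-6 + W}{W}$)
$\left(-87 + L{\left(-5,-11 \right)}\right)^{2} = \left(-87 + \frac{-6 - 11}{-11}\right)^{2} = \left(-87 - - \frac{17}{11}\right)^{2} = \left(-87 + \frac{17}{11}\right)^{2} = \left(- \frac{940}{11}\right)^{2} = \frac{883600}{121}$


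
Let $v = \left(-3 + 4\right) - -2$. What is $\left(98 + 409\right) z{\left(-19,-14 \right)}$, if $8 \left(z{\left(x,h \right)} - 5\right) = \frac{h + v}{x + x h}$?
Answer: $\frac{384891}{152} \approx 2532.2$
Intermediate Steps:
$v = 3$ ($v = 1 + 2 = 3$)
$z{\left(x,h \right)} = 5 + \frac{3 + h}{8 \left(x + h x\right)}$ ($z{\left(x,h \right)} = 5 + \frac{\left(h + 3\right) \frac{1}{x + x h}}{8} = 5 + \frac{\left(3 + h\right) \frac{1}{x + h x}}{8} = 5 + \frac{\frac{1}{x + h x} \left(3 + h\right)}{8} = 5 + \frac{3 + h}{8 \left(x + h x\right)}$)
$\left(98 + 409\right) z{\left(-19,-14 \right)} = \left(98 + 409\right) \frac{3 - 14 + 40 \left(-19\right) + 40 \left(-14\right) \left(-19\right)}{8 \left(-19\right) \left(1 - 14\right)} = 507 \cdot \frac{1}{8} \left(- \frac{1}{19}\right) \frac{1}{-13} \left(3 - 14 - 760 + 10640\right) = 507 \cdot \frac{1}{8} \left(- \frac{1}{19}\right) \left(- \frac{1}{13}\right) 9869 = 507 \cdot \frac{9869}{1976} = \frac{384891}{152}$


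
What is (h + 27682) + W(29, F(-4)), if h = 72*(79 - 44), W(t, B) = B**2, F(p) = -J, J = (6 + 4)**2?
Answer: 40202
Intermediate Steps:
J = 100 (J = 10**2 = 100)
F(p) = -100 (F(p) = -1*100 = -100)
h = 2520 (h = 72*35 = 2520)
(h + 27682) + W(29, F(-4)) = (2520 + 27682) + (-100)**2 = 30202 + 10000 = 40202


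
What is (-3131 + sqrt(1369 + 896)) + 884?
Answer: -2247 + sqrt(2265) ≈ -2199.4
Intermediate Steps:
(-3131 + sqrt(1369 + 896)) + 884 = (-3131 + sqrt(2265)) + 884 = -2247 + sqrt(2265)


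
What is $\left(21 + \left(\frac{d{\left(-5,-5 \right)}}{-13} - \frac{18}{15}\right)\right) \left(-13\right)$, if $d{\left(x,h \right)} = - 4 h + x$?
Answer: $- \frac{1212}{5} \approx -242.4$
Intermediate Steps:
$d{\left(x,h \right)} = x - 4 h$
$\left(21 + \left(\frac{d{\left(-5,-5 \right)}}{-13} - \frac{18}{15}\right)\right) \left(-13\right) = \left(21 - \left(\frac{6}{5} - \frac{-5 - -20}{-13}\right)\right) \left(-13\right) = \left(21 - \left(\frac{6}{5} - \left(-5 + 20\right) \left(- \frac{1}{13}\right)\right)\right) \left(-13\right) = \left(21 + \left(15 \left(- \frac{1}{13}\right) - \frac{6}{5}\right)\right) \left(-13\right) = \left(21 - \frac{153}{65}\right) \left(-13\right) = \frac{1212}{65} \left(-13\right) = - \frac{1212}{5}$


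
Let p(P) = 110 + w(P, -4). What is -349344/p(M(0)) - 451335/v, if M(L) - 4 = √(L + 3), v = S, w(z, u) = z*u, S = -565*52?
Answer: -3695476845/993044 - 349344*√3/2197 ≈ -3996.8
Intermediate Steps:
S = -29380
w(z, u) = u*z
v = -29380
M(L) = 4 + √(3 + L) (M(L) = 4 + √(L + 3) = 4 + √(3 + L))
p(P) = 110 - 4*P
-349344/p(M(0)) - 451335/v = -349344/(110 - 4*(4 + √(3 + 0))) - 451335/(-29380) = -349344/(110 - 4*(4 + √3)) - 451335*(-1/29380) = -349344/(110 + (-16 - 4*√3)) + 90267/5876 = -349344/(94 - 4*√3) + 90267/5876 = 90267/5876 - 349344/(94 - 4*√3)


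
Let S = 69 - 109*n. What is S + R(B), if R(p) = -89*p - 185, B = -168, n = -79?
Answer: 23447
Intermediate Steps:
S = 8680 (S = 69 - 109*(-79) = 69 + 8611 = 8680)
R(p) = -185 - 89*p
S + R(B) = 8680 + (-185 - 89*(-168)) = 8680 + (-185 + 14952) = 8680 + 14767 = 23447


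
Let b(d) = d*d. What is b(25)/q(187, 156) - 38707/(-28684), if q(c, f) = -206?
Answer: -4976929/2954452 ≈ -1.6846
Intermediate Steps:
b(d) = d²
b(25)/q(187, 156) - 38707/(-28684) = 25²/(-206) - 38707/(-28684) = 625*(-1/206) - 38707*(-1/28684) = -625/206 + 38707/28684 = -4976929/2954452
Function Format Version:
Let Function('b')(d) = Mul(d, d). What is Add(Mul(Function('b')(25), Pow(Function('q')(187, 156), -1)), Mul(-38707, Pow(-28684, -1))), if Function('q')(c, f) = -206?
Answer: Rational(-4976929, 2954452) ≈ -1.6846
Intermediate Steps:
Function('b')(d) = Pow(d, 2)
Add(Mul(Function('b')(25), Pow(Function('q')(187, 156), -1)), Mul(-38707, Pow(-28684, -1))) = Add(Mul(Pow(25, 2), Pow(-206, -1)), Mul(-38707, Pow(-28684, -1))) = Add(Mul(625, Rational(-1, 206)), Mul(-38707, Rational(-1, 28684))) = Add(Rational(-625, 206), Rational(38707, 28684)) = Rational(-4976929, 2954452)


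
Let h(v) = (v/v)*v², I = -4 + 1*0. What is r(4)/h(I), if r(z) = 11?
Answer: 11/16 ≈ 0.68750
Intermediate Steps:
I = -4 (I = -4 + 0 = -4)
h(v) = v² (h(v) = 1*v² = v²)
r(4)/h(I) = 11/((-4)²) = 11/16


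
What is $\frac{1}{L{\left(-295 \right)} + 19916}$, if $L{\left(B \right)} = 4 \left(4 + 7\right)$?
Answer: $\frac{1}{19960} \approx 5.01 \cdot 10^{-5}$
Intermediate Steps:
$L{\left(B \right)} = 44$ ($L{\left(B \right)} = 4 \cdot 11 = 44$)
$\frac{1}{L{\left(-295 \right)} + 19916} = \frac{1}{44 + 19916} = \frac{1}{19960}$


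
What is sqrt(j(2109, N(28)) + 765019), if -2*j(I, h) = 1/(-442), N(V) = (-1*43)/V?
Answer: sqrt(149457172137)/442 ≈ 874.65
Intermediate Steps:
N(V) = -43/V
j(I, h) = 1/884 (j(I, h) = -1/2/(-442) = -1/2*(-1/442) = 1/884)
sqrt(j(2109, N(28)) + 765019) = sqrt(1/884 + 765019) = sqrt(676276797/884) = sqrt(149457172137)/442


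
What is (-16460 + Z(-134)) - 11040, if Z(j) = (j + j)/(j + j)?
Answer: -27499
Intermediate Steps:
Z(j) = 1 (Z(j) = (2*j)/((2*j)) = (2*j)*(1/(2*j)) = 1)
(-16460 + Z(-134)) - 11040 = (-16460 + 1) - 11040 = -16459 - 11040 = -27499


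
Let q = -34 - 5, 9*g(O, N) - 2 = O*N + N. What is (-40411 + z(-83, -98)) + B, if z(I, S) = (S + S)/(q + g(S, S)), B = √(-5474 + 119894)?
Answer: -370045291/9157 + 2*√28605 ≈ -40073.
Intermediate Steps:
B = 2*√28605 (B = √114420 = 2*√28605 ≈ 338.26)
g(O, N) = 2/9 + N/9 + N*O/9 (g(O, N) = 2/9 + (O*N + N)/9 = 2/9 + (N*O + N)/9 = 2/9 + (N + N*O)/9 = 2/9 + (N/9 + N*O/9) = 2/9 + N/9 + N*O/9)
q = -39
z(I, S) = 2*S/(-349/9 + S/9 + S²/9) (z(I, S) = (S + S)/(-39 + (2/9 + S/9 + S*S/9)) = (2*S)/(-39 + (2/9 + S/9 + S²/9)) = (2*S)/(-349/9 + S/9 + S²/9) = 2*S/(-349/9 + S/9 + S²/9))
(-40411 + z(-83, -98)) + B = (-40411 + 18*(-98)/(-349 - 98 + (-98)²)) + 2*√28605 = (-40411 + 18*(-98)/(-349 - 98 + 9604)) + 2*√28605 = (-40411 + 18*(-98)/9157) + 2*√28605 = (-40411 + 18*(-98)*(1/9157)) + 2*√28605 = (-40411 - 1764/9157) + 2*√28605 = -370045291/9157 + 2*√28605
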